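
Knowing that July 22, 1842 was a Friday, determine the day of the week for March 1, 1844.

Day-of-year of July 22, 1842: 203.
Day-of-year of March 1, 1844: 61.
1842 has 365 days, so 365 − 203 = 162 days remain in 1842.
Full years: 1843: 365. Sum = 365.
Total: 162 + 365 + 61 = 588 days.
588 is a multiple of 7, so March 1, 1844 falls on the same weekday: Friday.

Friday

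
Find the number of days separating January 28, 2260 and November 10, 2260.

January 2260: 31 − 28 = 3 days remain.
Then 9 full months totalling 274 days.
November 1–10, 2260: 10 days.
Total: 3 + 274 + 10 = 287 days.

287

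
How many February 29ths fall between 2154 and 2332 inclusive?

43

Years divisible by 4: 2156, 2160, …, 2332 — 45 in all.
Of these, 2200, 2300 are divisible by 100 but not 400, so not leap.
Leap years: 45 − 2 = 43.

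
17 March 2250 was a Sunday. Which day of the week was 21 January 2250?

Monday

Count forward from the earlier date (January 21, 2250) to the later (March 17, 2250):
January 2250: 31 − 21 = 10 days remain.
Then February 2250 (28): 28 days.
March 1–17, 2250: 17 days.
Total: 10 + 28 + 17 = 55 days.
55 mod 7 = 6, so 6 days before Sunday is Monday.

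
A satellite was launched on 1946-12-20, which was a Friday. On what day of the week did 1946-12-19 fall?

Thursday

Count forward from the earlier date (December 19, 1946) to the later (December 20, 1946):
Within December 1946: 20 − 19 = 1 day.
1 mod 7 = 1, so 1 day before Friday is Thursday.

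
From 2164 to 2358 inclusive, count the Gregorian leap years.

47

Years divisible by 4: 2164, 2168, …, 2356 — 49 in all.
Of these, 2200, 2300 are divisible by 100 but not 400, so not leap.
Leap years: 49 − 2 = 47.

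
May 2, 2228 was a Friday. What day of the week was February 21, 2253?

From May 2, 2228 to May 2, 2252: 24 years, of which 6 contain a Feb 29 — 18×365 + 6×366 = 8766 days.
May 2252: 31 − 2 = 29 days remain.
Then June (30), July (31), August (31), September (30), October (31), November (30), December (31), January (31): 30 + 31 + 31 + 30 + 31 + 30 + 31 + 31 = 245 days.
February 1–21, 2253: 21 days (2253 is not a leap year).
Residual: 295 days.
Total: 9061 days.
9061 mod 7 = 3, so 3 days after Friday is Monday.

Monday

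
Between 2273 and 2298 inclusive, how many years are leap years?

6

Years divisible by 4 in [2273, 2298]: 2276, 2280, 2284, 2288, 2292, 2296.
No century exceptions apply. Count: 6.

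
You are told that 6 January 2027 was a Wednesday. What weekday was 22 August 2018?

Wednesday

Count forward from the earlier date (August 22, 2018) to the later (January 6, 2027):
From August 22, 2018 to August 22, 2026: 8 years, of which 2 contain a Feb 29 — 6×365 + 2×366 = 2922 days.
August 2026: 31 − 22 = 9 days remain.
Then September (30), October (31), November (30), December (31): 30 + 31 + 30 + 31 = 122 days.
January 1–6, 2027: 6 days.
Residual: 137 days.
Total: 3059 days.
3059 is a multiple of 7, so 22 August 2018 falls on the same weekday: Wednesday.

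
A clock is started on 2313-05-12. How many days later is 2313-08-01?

81

May 2313: 31 − 12 = 19 days remain.
Then June (30), July (31): 30 + 31 = 61 days.
August 1, 2313: 1 day.
Total: 19 + 61 + 1 = 81 days.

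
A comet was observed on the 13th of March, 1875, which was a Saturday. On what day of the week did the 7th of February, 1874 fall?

Count forward from the earlier date (February 7, 1874) to the later (March 13, 1875):
February 7, 1874 → February 7, 1875: 365 days.
February 1875: 28 − 7 = 21 days remain (1875 is not a leap year, so February has 28 days).
March 1–13, 1875: 13 days.
Residual: 34 days.
Total: 399 days.
399 is a multiple of 7, so the 7th of February, 1874 falls on the same weekday: Saturday.

Saturday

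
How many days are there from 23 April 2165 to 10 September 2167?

870

April 23, 2165 → April 23, 2166: 365 days.
April 23, 2166 → April 23, 2167: 365 days.
April 2167: 30 − 23 = 7 days remain.
Then May (31), June (30), July (31), August (31): 31 + 30 + 31 + 31 = 123 days.
September 1–10, 2167: 10 days.
Residual: 140 days.
Total: 870 days.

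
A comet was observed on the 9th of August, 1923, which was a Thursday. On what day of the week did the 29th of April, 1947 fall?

Tuesday

From August 9, 1923 to August 9, 1946: 23 years, of which 6 contain a Feb 29 — 17×365 + 6×366 = 8401 days.
August 1946: 31 − 9 = 22 days remain.
Then September (30), October (31), November (30), December (31), January (31), February 1947 (28), March (31): 30 + 31 + 30 + 31 + 31 + 28 + 31 = 212 days.
April 1–29, 1947: 29 days.
Residual: 263 days.
Total: 8664 days.
8664 mod 7 = 5, so 5 days after Thursday is Tuesday.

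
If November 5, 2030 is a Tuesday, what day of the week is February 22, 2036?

Day-of-year of November 5, 2030: 309.
Day-of-year of February 22, 2036: 53.
2030 has 365 days, so 365 − 309 = 56 days remain in 2030.
Full years: 2031: 365; 2032: 366; 2033: 365; 2034: 365; 2035: 365. Sum = 1826.
Total: 56 + 1826 + 53 = 1935 days.
1935 mod 7 = 3, so 3 days after Tuesday is Friday.

Friday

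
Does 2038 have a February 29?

2038 is not a leap year.

No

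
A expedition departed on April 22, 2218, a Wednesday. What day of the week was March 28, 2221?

Wednesday

Day-of-year of April 22, 2218: 112.
Day-of-year of March 28, 2221: 87.
2218 has 365 days, so 365 − 112 = 253 days remain in 2218.
Full years: 2219: 365; 2220: 366. Sum = 731.
Total: 253 + 731 + 87 = 1071 days.
1071 is a multiple of 7, so March 28, 2221 falls on the same weekday: Wednesday.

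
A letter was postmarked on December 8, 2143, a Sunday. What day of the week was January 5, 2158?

From December 8, 2143 to December 8, 2157: 14 years, of which 4 contain a Feb 29 — 10×365 + 4×366 = 5114 days.
December 2157: 31 − 8 = 23 days remain.
January 1–5, 2158: 5 days.
Residual: 28 days.
Total: 5142 days.
5142 mod 7 = 4, so 4 days after Sunday is Thursday.

Thursday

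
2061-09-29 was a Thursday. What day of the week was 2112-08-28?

From September 29, 2061 to September 29, 2111: 50 years, of which 11 contain a Feb 29 — 39×365 + 11×366 = 18261 days.
(2100 is not a leap year (divisible by 100 but not 400).)
September 2111: 30 − 29 = 1 day remains.
Then 10 full months totalling 305 days.
August 1–28, 2112: 28 days.
Residual: 334 days.
Total: 18595 days.
18595 mod 7 = 3, so 3 days after Thursday is Sunday.

Sunday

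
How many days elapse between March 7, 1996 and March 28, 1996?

Within March 1996: 28 − 7 = 21 days.

21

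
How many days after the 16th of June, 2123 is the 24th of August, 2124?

June 2123: 30 − 16 = 14 days remain.
Then 13 full months totalling 397 days.
August 1–24, 2124: 24 days.
Total: 14 + 397 + 24 = 435 days.

435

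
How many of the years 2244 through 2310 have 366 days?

Years divisible by 4: 2244, 2248, …, 2308 — 17 in all.
Of these, 2300 is divisible by 100 but not 400, so not leap.
Leap years: 17 − 1 = 16.

16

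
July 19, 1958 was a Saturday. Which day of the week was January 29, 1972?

Day-of-year of July 19, 1958: 200.
Day-of-year of January 29, 1972: 29.
1958 has 365 days, so 365 − 200 = 165 days remain in 1958.
Full years 1959–1971: 10 common + 3 leap = 10×365 + 3×366 = 4748 days.
Total: 165 + 4748 + 29 = 4942 days.
4942 is a multiple of 7, so January 29, 1972 falls on the same weekday: Saturday.

Saturday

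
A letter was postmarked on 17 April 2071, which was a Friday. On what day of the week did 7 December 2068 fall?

Count forward from the earlier date (December 7, 2068) to the later (April 17, 2071):
Day-of-year of December 7, 2068: 342.
Day-of-year of April 17, 2071: 107.
2068 has 366 days, so 366 − 342 = 24 days remain in 2068.
Full years: 2069: 365; 2070: 365. Sum = 730.
Total: 24 + 730 + 107 = 861 days.
861 is a multiple of 7, so 7 December 2068 falls on the same weekday: Friday.

Friday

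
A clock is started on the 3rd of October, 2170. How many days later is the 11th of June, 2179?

From October 3, 2170 to October 3, 2178: 8 years, of which 2 contain a Feb 29 — 6×365 + 2×366 = 2922 days.
October 2178: 31 − 3 = 28 days remain.
Then November (30), December (31), January (31), February 2179 (28), March (31), April (30), May (31): 30 + 31 + 31 + 28 + 31 + 30 + 31 = 212 days.
June 1–11, 2179: 11 days.
Residual: 251 days.
Total: 3173 days.

3173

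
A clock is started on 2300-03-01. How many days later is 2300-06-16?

107

March 2300: 31 − 1 = 30 days remain.
Then April (30), May (31): 30 + 31 = 61 days.
June 1–16, 2300: 16 days.
Total: 30 + 61 + 16 = 107 days.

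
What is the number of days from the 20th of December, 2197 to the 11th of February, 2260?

Day-of-year of December 20, 2197: 354.
Day-of-year of February 11, 2260: 42.
2197 has 365 days, so 365 − 354 = 11 days remain in 2197.
Full years 2198–2259: 48 common + 14 leap = 48×365 + 14×366 = 22644 days.
Total: 11 + 22644 + 42 = 22697 days.

22697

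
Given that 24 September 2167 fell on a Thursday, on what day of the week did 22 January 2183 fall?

Wednesday

Day-of-year of September 24, 2167: 267.
Day-of-year of January 22, 2183: 22.
2167 has 365 days, so 365 − 267 = 98 days remain in 2167.
Full years 2168–2182: 11 common + 4 leap = 11×365 + 4×366 = 5479 days.
Total: 98 + 5479 + 22 = 5599 days.
5599 mod 7 = 6, so 6 days after Thursday is Wednesday.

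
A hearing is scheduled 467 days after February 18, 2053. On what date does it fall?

May 31, 2054

Count 467 days after February 18, 2053:
Day-of-year of February 18, 2053: 49.
Day-of-year of May 31, 2054: 151.
2053 has 365 days, so 365 − 49 = 316 days remain in 2053.
Total: 316 + 151 = 467 days.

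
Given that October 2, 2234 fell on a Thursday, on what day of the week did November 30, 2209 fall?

Thursday

Count forward from the earlier date (November 30, 2209) to the later (October 2, 2234):
Day-of-year of November 30, 2209: 334.
Day-of-year of October 2, 2234: 275.
2209 has 365 days, so 365 − 334 = 31 days remain in 2209.
Full years 2210–2233: 18 common + 6 leap = 18×365 + 6×366 = 8766 days.
Total: 31 + 8766 + 275 = 9072 days.
9072 is a multiple of 7, so November 30, 2209 falls on the same weekday: Thursday.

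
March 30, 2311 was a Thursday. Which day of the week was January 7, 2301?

Monday

Count forward from the earlier date (January 7, 2301) to the later (March 30, 2311):
From January 7, 2301 to January 7, 2311: 10 years, of which 2 contain a Feb 29 — 8×365 + 2×366 = 3652 days.
January 2311: 31 − 7 = 24 days remain.
Then February 2311 (28): 28 days.
March 1–30, 2311: 30 days.
Residual: 82 days.
Total: 3734 days.
3734 mod 7 = 3, so 3 days before Thursday is Monday.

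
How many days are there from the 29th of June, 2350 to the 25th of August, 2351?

June 29, 2350 → June 29, 2351: 365 days.
June 2351: 30 − 29 = 1 day remains.
Then July (31): 31 days.
August 1–25, 2351: 25 days.
Residual: 57 days.
Total: 422 days.

422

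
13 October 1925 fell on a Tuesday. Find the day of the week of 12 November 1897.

Count forward from the earlier date (November 12, 1897) to the later (October 13, 1925):
From November 12, 1897 to November 12, 1924: 27 years, of which 6 contain a Feb 29 — 21×365 + 6×366 = 9861 days.
(1900 is not a leap year (divisible by 100 but not 400).)
November 1924: 30 − 12 = 18 days remain.
Then 10 full months totalling 304 days.
October 1–13, 1925: 13 days.
Residual: 335 days.
Total: 10196 days.
10196 mod 7 = 4, so 4 days before Tuesday is Friday.

Friday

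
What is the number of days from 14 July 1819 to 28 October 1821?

July 14, 1819 → July 14, 1820: 366 days (1820 is a leap year).
July 14, 1820 → July 14, 1821: 365 days.
July 1821: 31 − 14 = 17 days remain.
Then August (31), September (30): 31 + 30 = 61 days.
October 1–28, 1821: 28 days.
Residual: 106 days.
Total: 837 days.

837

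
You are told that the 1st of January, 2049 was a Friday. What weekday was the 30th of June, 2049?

Wednesday

January 2049: 31 − 1 = 30 days remain.
Then February 2049 (28), March (31), April (30), May (31): 28 + 31 + 30 + 31 = 120 days.
June 1–30, 2049: 30 days.
Total: 30 + 120 + 30 = 180 days.
180 mod 7 = 5, so 5 days after Friday is Wednesday.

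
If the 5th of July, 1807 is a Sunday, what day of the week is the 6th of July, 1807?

Monday

Within July 1807: 6 − 5 = 1 day.
1 mod 7 = 1, so 1 day after Sunday is Monday.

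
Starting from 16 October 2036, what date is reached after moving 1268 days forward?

6 April 2040

Count 1268 days after October 16, 2036:
October 16, 2036 → October 16, 2037: 365 days.
October 16, 2037 → October 16, 2038: 365 days.
October 16, 2038 → October 16, 2039: 365 days.
October 2039: 31 − 16 = 15 days remain.
Then November (30), December (31), January (31), February 2040 (29), March (31): 30 + 31 + 31 + 29 + 31 = 152 days.
April 1–6, 2040: 6 days.
Residual: 173 days.
Total: 1268 days.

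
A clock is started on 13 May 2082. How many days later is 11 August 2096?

Day-of-year of May 13, 2082: 133.
Day-of-year of August 11, 2096: 224.
2082 has 365 days, so 365 − 133 = 232 days remain in 2082.
Full years 2083–2095: 10 common + 3 leap = 10×365 + 3×366 = 4748 days.
Total: 232 + 4748 + 224 = 5204 days.

5204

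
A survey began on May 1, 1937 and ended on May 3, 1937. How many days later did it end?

Within May 1937: 3 − 1 = 2 days.

2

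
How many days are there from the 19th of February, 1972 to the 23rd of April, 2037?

From February 19, 1972 to February 19, 2037: 65 years, of which 17 contain a Feb 29 — 48×365 + 17×366 = 23742 days.
(2000 is a leap year (divisible by 400).)
February 2037: 28 − 19 = 9 days remain (2037 is not a leap year, so February has 28 days).
Then March (31): 31 days.
April 1–23, 2037: 23 days.
Residual: 63 days.
Total: 23805 days.

23805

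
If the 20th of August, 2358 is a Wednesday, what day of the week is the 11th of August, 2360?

August 20, 2358 → August 20, 2359: 365 days.
August 2359: 31 − 20 = 11 days remain.
Then 11 full months totalling 335 days.
August 1–11, 2360: 11 days.
Residual: 357 days.
Total: 722 days.
722 mod 7 = 1, so 1 day after Wednesday is Thursday.

Thursday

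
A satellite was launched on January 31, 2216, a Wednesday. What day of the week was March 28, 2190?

Sunday

Count forward from the earlier date (March 28, 2190) to the later (January 31, 2216):
From March 28, 2190 to March 28, 2215: 25 years, of which 5 contain a Feb 29 — 20×365 + 5×366 = 9130 days.
(2200 is not a leap year (divisible by 100 but not 400).)
March 2215: 31 − 28 = 3 days remain.
Then 9 full months totalling 275 days.
January 1–31, 2216: 31 days.
Residual: 309 days.
Total: 9439 days.
9439 mod 7 = 3, so 3 days before Wednesday is Sunday.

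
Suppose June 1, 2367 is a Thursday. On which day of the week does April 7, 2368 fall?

Day-of-year of June 1, 2367: 152.
Day-of-year of April 7, 2368: 98.
2367 has 365 days, so 365 − 152 = 213 days remain in 2367.
Total: 213 + 98 = 311 days.
311 mod 7 = 3, so 3 days after Thursday is Sunday.

Sunday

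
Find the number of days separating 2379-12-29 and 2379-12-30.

1

Within December 2379: 30 − 29 = 1 day.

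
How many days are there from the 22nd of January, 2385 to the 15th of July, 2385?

January 2385: 31 − 22 = 9 days remain.
Then February 2385 (28), March (31), April (30), May (31), June (30): 28 + 31 + 30 + 31 + 30 = 150 days.
July 1–15, 2385: 15 days.
Total: 9 + 150 + 15 = 174 days.

174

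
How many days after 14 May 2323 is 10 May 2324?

Day-of-year of May 14, 2323: 134.
Day-of-year of May 10, 2324: 131.
2323 has 365 days, so 365 − 134 = 231 days remain in 2323.
Total: 231 + 131 = 362 days.

362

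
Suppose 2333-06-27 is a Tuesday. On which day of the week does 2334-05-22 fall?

Tuesday

June 2333: 30 − 27 = 3 days remain.
Then 10 full months totalling 304 days.
May 1–22, 2334: 22 days.
Residual: 329 days.
Total: 329 days.
329 is a multiple of 7, so 2334-05-22 falls on the same weekday: Tuesday.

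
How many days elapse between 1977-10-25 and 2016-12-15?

From October 25, 1977 to October 25, 2016: 39 years, of which 10 contain a Feb 29 — 29×365 + 10×366 = 14245 days.
(2000 is a leap year (divisible by 400).)
October 2016: 31 − 25 = 6 days remain.
Then November (30): 30 days.
December 1–15, 2016: 15 days.
Residual: 51 days.
Total: 14296 days.

14296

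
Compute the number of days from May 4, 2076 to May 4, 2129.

Day-of-year of May 4, 2076: 125.
Day-of-year of May 4, 2129: 124.
2076 has 366 days, so 366 − 125 = 241 days remain in 2076.
Full years 2077–2128: 40 common + 12 leap = 40×365 + 12×366 = 18992 days.
Total: 241 + 18992 + 124 = 19357 days.

19357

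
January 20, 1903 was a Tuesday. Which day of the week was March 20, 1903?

January 1903: 31 − 20 = 11 days remain.
Then February 1903 (28): 28 days.
March 1–20, 1903: 20 days.
Total: 11 + 28 + 20 = 59 days.
59 mod 7 = 3, so 3 days after Tuesday is Friday.

Friday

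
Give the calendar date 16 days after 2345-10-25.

2345-11-10

Count 16 days after October 25, 2345:
October 2345: 31 − 25 = 6 days remain.
November 1–10, 2345: 10 days.
Total: 6 + 10 = 16 days.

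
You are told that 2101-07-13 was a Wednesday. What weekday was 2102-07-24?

Monday

Day-of-year of July 13, 2101: 194.
Day-of-year of July 24, 2102: 205.
2101 has 365 days, so 365 − 194 = 171 days remain in 2101.
Total: 171 + 205 = 376 days.
376 mod 7 = 5, so 5 days after Wednesday is Monday.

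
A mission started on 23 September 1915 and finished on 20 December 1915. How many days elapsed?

September 1915: 30 − 23 = 7 days remain.
Then October (31), November (30): 31 + 30 = 61 days.
December 1–20, 1915: 20 days.
Total: 7 + 61 + 20 = 88 days.

88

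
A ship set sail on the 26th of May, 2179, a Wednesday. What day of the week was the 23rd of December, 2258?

Day-of-year of May 26, 2179: 146.
Day-of-year of December 23, 2258: 357.
2179 has 365 days, so 365 − 146 = 219 days remain in 2179.
Full years 2180–2257: 59 common + 19 leap = 59×365 + 19×366 = 28489 days.
Total: 219 + 28489 + 357 = 29065 days.
29065 mod 7 = 1, so 1 day after Wednesday is Thursday.

Thursday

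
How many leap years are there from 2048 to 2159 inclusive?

Years divisible by 4: 2048, 2052, …, 2156 — 28 in all.
Of these, 2100 is divisible by 100 but not 400, so not leap.
Leap years: 28 − 1 = 27.

27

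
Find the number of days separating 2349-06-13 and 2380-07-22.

Day-of-year of June 13, 2349: 164.
Day-of-year of July 22, 2380: 204.
2349 has 365 days, so 365 − 164 = 201 days remain in 2349.
Full years 2350–2379: 23 common + 7 leap = 23×365 + 7×366 = 10957 days.
Total: 201 + 10957 + 204 = 11362 days.

11362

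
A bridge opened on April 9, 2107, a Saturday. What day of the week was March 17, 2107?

Count forward from the earlier date (March 17, 2107) to the later (April 9, 2107):
March 2107: 31 − 17 = 14 days remain.
April 1–9, 2107: 9 days.
Total: 14 + 9 = 23 days.
23 mod 7 = 2, so 2 days before Saturday is Thursday.

Thursday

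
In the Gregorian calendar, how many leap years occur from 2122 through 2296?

43

Years divisible by 4: 2124, 2128, …, 2296 — 44 in all.
Of these, 2200 is divisible by 100 but not 400, so not leap.
Leap years: 44 − 1 = 43.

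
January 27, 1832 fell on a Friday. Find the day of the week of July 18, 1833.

Thursday

January 27, 1832 → January 27, 1833: 366 days (1832 is a leap year).
January 1833: 31 − 27 = 4 days remain.
Then February 1833 (28), March (31), April (30), May (31), June (30): 28 + 31 + 30 + 31 + 30 = 150 days.
July 1–18, 1833: 18 days.
Residual: 172 days.
Total: 538 days.
538 mod 7 = 6, so 6 days after Friday is Thursday.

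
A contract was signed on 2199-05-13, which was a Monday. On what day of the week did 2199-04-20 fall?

Count forward from the earlier date (April 20, 2199) to the later (May 13, 2199):
April 2199: 30 − 20 = 10 days remain.
May 1–13, 2199: 13 days.
Total: 10 + 13 = 23 days.
23 mod 7 = 2, so 2 days before Monday is Saturday.

Saturday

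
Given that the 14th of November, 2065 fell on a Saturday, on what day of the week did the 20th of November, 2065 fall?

Within November 2065: 20 − 14 = 6 days.
6 mod 7 = 6, so 6 days after Saturday is Friday.

Friday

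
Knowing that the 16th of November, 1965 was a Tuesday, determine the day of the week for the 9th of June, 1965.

Wednesday

Count forward from the earlier date (June 9, 1965) to the later (November 16, 1965):
June 1965: 30 − 9 = 21 days remain.
Then July (31), August (31), September (30), October (31): 31 + 31 + 30 + 31 = 123 days.
November 1–16, 1965: 16 days.
Total: 21 + 123 + 16 = 160 days.
160 mod 7 = 6, so 6 days before Tuesday is Wednesday.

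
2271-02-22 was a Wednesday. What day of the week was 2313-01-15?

Day-of-year of February 22, 2271: 53.
Day-of-year of January 15, 2313: 15.
2271 has 365 days, so 365 − 53 = 312 days remain in 2271.
Full years 2272–2312: 31 common + 10 leap = 31×365 + 10×366 = 14975 days.
Total: 312 + 14975 + 15 = 15302 days.
15302 is a multiple of 7, so 2313-01-15 falls on the same weekday: Wednesday.

Wednesday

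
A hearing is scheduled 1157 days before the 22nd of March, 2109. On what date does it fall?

the 20th of January, 2106

Count 1157 days before March 22, 2109:
January 20, 2106 → January 20, 2107: 365 days.
January 20, 2107 → January 20, 2108: 365 days.
January 20, 2108 → January 20, 2109: 366 days (2108 is a leap year).
January 2109: 31 − 20 = 11 days remain.
Then February 2109 (28): 28 days.
March 1–22, 2109: 22 days.
Residual: 61 days.
Total: 1157 days.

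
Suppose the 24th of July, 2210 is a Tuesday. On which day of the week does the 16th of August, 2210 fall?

Thursday

July 2210: 31 − 24 = 7 days remain.
August 1–16, 2210: 16 days.
Total: 7 + 16 = 23 days.
23 mod 7 = 2, so 2 days after Tuesday is Thursday.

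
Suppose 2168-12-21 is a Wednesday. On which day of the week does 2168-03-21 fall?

Count forward from the earlier date (March 21, 2168) to the later (December 21, 2168):
March 2168: 31 − 21 = 10 days remain.
Then April (30), May (31), June (30), July (31), August (31), September (30), October (31), November (30): 30 + 31 + 30 + 31 + 31 + 30 + 31 + 30 = 244 days.
December 1–21, 2168: 21 days.
Total: 10 + 244 + 21 = 275 days.
275 mod 7 = 2, so 2 days before Wednesday is Monday.

Monday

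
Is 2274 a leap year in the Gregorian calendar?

No

2274 is not a leap year.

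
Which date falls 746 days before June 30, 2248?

June 15, 2246

Count 746 days before June 30, 2248:
June 15, 2246 → June 15, 2247: 365 days.
June 15, 2247 → June 15, 2248: 366 days (2248 is a leap year).
Within June 2248: 30 − 15 = 15 days.
Total: 746 days.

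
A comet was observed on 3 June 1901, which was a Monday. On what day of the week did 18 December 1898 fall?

Sunday

Count forward from the earlier date (December 18, 1898) to the later (June 3, 1901):
December 18, 1898 → December 18, 1899: 365 days.
December 18, 1899 → December 18, 1900: 365 days (1900 is not a leap year (divisible by 100 but not 400)).
December 1900: 31 − 18 = 13 days remain.
Then January (31), February 1901 (28), March (31), April (30), May (31): 31 + 28 + 31 + 30 + 31 = 151 days.
June 1–3, 1901: 3 days.
Residual: 167 days.
Total: 897 days.
897 mod 7 = 1, so 1 day before Monday is Sunday.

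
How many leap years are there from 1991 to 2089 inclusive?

Years divisible by 4: 1992, 1996, …, 2088 — 25 in all.
2000 is divisible by 400, so still leap.
No century exceptions apply. Count: 25.

25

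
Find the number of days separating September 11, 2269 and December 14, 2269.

94

September 2269: 30 − 11 = 19 days remain.
Then October (31), November (30): 31 + 30 = 61 days.
December 1–14, 2269: 14 days.
Total: 19 + 61 + 14 = 94 days.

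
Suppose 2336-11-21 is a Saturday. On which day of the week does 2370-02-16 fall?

Monday

Day-of-year of November 21, 2336: 326.
Day-of-year of February 16, 2370: 47.
2336 has 366 days, so 366 − 326 = 40 days remain in 2336.
Full years 2337–2369: 25 common + 8 leap = 25×365 + 8×366 = 12053 days.
Total: 40 + 12053 + 47 = 12140 days.
12140 mod 7 = 2, so 2 days after Saturday is Monday.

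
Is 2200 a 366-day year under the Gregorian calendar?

2200 is not a leap year (divisible by 100 but not 400).

No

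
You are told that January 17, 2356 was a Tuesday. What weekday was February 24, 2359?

Day-of-year of January 17, 2356: 17.
Day-of-year of February 24, 2359: 55.
2356 has 366 days, so 366 − 17 = 349 days remain in 2356.
Full years: 2357: 365; 2358: 365. Sum = 730.
Total: 349 + 730 + 55 = 1134 days.
1134 is a multiple of 7, so February 24, 2359 falls on the same weekday: Tuesday.

Tuesday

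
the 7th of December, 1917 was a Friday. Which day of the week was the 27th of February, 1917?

Tuesday

Count forward from the earlier date (February 27, 1917) to the later (December 7, 1917):
February 1917: 28 − 27 = 1 day remains (1917 is not a leap year, so February has 28 days).
Then 9 full months totalling 275 days.
December 1–7, 1917: 7 days.
Total: 1 + 275 + 7 = 283 days.
283 mod 7 = 3, so 3 days before Friday is Tuesday.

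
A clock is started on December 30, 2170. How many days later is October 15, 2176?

Day-of-year of December 30, 2170: 364.
Day-of-year of October 15, 2176: 289.
2170 has 365 days, so 365 − 364 = 1 days remain in 2170.
Full years: 2171: 365; 2172: 366; 2173: 365; 2174: 365; 2175: 365. Sum = 1826.
Total: 1 + 1826 + 289 = 2116 days.

2116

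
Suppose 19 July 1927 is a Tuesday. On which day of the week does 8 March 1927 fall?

Count forward from the earlier date (March 8, 1927) to the later (July 19, 1927):
March 1927: 31 − 8 = 23 days remain.
Then April (30), May (31), June (30): 30 + 31 + 30 = 91 days.
July 1–19, 1927: 19 days.
Total: 23 + 91 + 19 = 133 days.
133 is a multiple of 7, so 8 March 1927 falls on the same weekday: Tuesday.

Tuesday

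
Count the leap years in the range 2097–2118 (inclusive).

4

Years divisible by 4 in [2097, 2118]: 2100, 2104, 2108, 2112, 2116.
Of these, 2100 is divisible by 100 but not 400, so not leap.
Leap years: 5 − 1 = 4.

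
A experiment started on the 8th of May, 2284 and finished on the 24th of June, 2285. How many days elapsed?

412

May 8, 2284 → May 8, 2285: 365 days.
May 2285: 31 − 8 = 23 days remain.
June 1–24, 2285: 24 days.
Residual: 47 days.
Total: 412 days.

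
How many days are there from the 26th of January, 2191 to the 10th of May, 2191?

104

January 2191: 31 − 26 = 5 days remain.
Then February 2191 (28), March (31), April (30): 28 + 31 + 30 = 89 days.
May 1–10, 2191: 10 days.
Total: 5 + 89 + 10 = 104 days.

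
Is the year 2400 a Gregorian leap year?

2400 is a leap year (divisible by 400).

Yes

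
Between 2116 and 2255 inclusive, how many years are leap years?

34

Years divisible by 4: 2116, 2120, …, 2252 — 35 in all.
Of these, 2200 is divisible by 100 but not 400, so not leap.
Leap years: 35 − 1 = 34.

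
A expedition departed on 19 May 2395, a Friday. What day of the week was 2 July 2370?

Count forward from the earlier date (July 2, 2370) to the later (May 19, 2395):
Day-of-year of July 2, 2370: 183.
Day-of-year of May 19, 2395: 139.
2370 has 365 days, so 365 − 183 = 182 days remain in 2370.
Full years 2371–2394: 18 common + 6 leap = 18×365 + 6×366 = 8766 days.
Total: 182 + 8766 + 139 = 9087 days.
9087 mod 7 = 1, so 1 day before Friday is Thursday.

Thursday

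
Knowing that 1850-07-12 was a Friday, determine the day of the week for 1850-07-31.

Wednesday

Within July 1850: 31 − 12 = 19 days.
19 mod 7 = 5, so 5 days after Friday is Wednesday.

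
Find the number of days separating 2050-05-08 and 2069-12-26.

7172

Day-of-year of May 8, 2050: 128.
Day-of-year of December 26, 2069: 360.
2050 has 365 days, so 365 − 128 = 237 days remain in 2050.
Full years 2051–2068: 13 common + 5 leap = 13×365 + 5×366 = 6575 days.
Total: 237 + 6575 + 360 = 7172 days.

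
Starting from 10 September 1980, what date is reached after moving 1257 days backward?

2 April 1977

Count 1257 days before September 10, 1980:
Day-of-year of April 2, 1977: 92.
Day-of-year of September 10, 1980: 254.
1977 has 365 days, so 365 − 92 = 273 days remain in 1977.
Full years: 1978: 365; 1979: 365. Sum = 730.
Total: 273 + 730 + 254 = 1257 days.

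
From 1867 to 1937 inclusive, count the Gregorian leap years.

17

Years divisible by 4: 1868, 1872, …, 1936 — 18 in all.
Of these, 1900 is divisible by 100 but not 400, so not leap.
Leap years: 18 − 1 = 17.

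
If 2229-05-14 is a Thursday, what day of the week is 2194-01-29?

Wednesday

Count forward from the earlier date (January 29, 2194) to the later (May 14, 2229):
Day-of-year of January 29, 2194: 29.
Day-of-year of May 14, 2229: 134.
2194 has 365 days, so 365 − 29 = 336 days remain in 2194.
Full years 2195–2228: 26 common + 8 leap = 26×365 + 8×366 = 12418 days.
Total: 336 + 12418 + 134 = 12888 days.
12888 mod 7 = 1, so 1 day before Thursday is Wednesday.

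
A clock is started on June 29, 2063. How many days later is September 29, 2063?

92

June 2063: 30 − 29 = 1 day remains.
Then July (31), August (31): 31 + 31 = 62 days.
September 1–29, 2063: 29 days.
Total: 1 + 62 + 29 = 92 days.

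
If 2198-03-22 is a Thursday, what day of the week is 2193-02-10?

Count forward from the earlier date (February 10, 2193) to the later (March 22, 2198):
February 10, 2193 → February 10, 2194: 365 days.
February 10, 2194 → February 10, 2195: 365 days.
February 10, 2195 → February 10, 2196: 365 days.
February 10, 2196 → February 10, 2197: 366 days (2196 is a leap year).
February 10, 2197 → February 10, 2198: 365 days.
February 2198: 28 − 10 = 18 days remain (2198 is not a leap year, so February has 28 days).
March 1–22, 2198: 22 days.
Residual: 40 days.
Total: 1866 days.
1866 mod 7 = 4, so 4 days before Thursday is Sunday.

Sunday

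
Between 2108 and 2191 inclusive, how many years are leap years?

21

Years divisible by 4: 2108, 2112, …, 2188 — 21 in all.
No century exceptions apply. Count: 21.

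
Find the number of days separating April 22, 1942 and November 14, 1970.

10433

From April 22, 1942 to April 22, 1970: 28 years, of which 7 contain a Feb 29 — 21×365 + 7×366 = 10227 days.
April 1970: 30 − 22 = 8 days remain.
Then May (31), June (30), July (31), August (31), September (30), October (31): 31 + 30 + 31 + 31 + 30 + 31 = 184 days.
November 1–14, 1970: 14 days.
Residual: 206 days.
Total: 10433 days.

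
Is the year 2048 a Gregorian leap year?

2048 is a leap year.

Yes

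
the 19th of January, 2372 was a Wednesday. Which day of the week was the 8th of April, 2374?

Monday

January 19, 2372 → January 19, 2373: 366 days (2372 is a leap year).
January 19, 2373 → January 19, 2374: 365 days.
January 2374: 31 − 19 = 12 days remain.
Then February 2374 (28), March (31): 28 + 31 = 59 days.
April 1–8, 2374: 8 days.
Residual: 79 days.
Total: 810 days.
810 mod 7 = 5, so 5 days after Wednesday is Monday.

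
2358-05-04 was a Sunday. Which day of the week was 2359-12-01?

Tuesday

Day-of-year of May 4, 2358: 124.
Day-of-year of December 1, 2359: 335.
2358 has 365 days, so 365 − 124 = 241 days remain in 2358.
Total: 241 + 335 = 576 days.
576 mod 7 = 2, so 2 days after Sunday is Tuesday.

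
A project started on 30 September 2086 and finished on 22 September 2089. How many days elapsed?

1088

September 30, 2086 → September 30, 2087: 365 days.
September 30, 2087 → September 30, 2088: 366 days (2088 is a leap year).
September 2088: 30 − 30 = 0 days remain.
Then 11 full months totalling 335 days.
September 1–22, 2089: 22 days.
Residual: 357 days.
Total: 1088 days.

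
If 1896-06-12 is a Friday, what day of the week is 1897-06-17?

Thursday

June 1896: 30 − 12 = 18 days remain.
Then 11 full months totalling 335 days.
June 1–17, 1897: 17 days.
Total: 18 + 335 + 17 = 370 days.
370 mod 7 = 6, so 6 days after Friday is Thursday.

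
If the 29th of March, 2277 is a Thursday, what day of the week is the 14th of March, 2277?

Wednesday

Count forward from the earlier date (March 14, 2277) to the later (March 29, 2277):
Within March 2277: 29 − 14 = 15 days.
15 mod 7 = 1, so 1 day before Thursday is Wednesday.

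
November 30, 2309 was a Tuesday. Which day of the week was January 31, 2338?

Monday

From November 30, 2309 to November 30, 2337: 28 years, of which 7 contain a Feb 29 — 21×365 + 7×366 = 10227 days.
November 2337: 30 − 30 = 0 days remain.
Then December (31): 31 days.
January 1–31, 2338: 31 days.
Residual: 62 days.
Total: 10289 days.
10289 mod 7 = 6, so 6 days after Tuesday is Monday.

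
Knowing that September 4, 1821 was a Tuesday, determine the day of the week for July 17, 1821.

Tuesday

Count forward from the earlier date (July 17, 1821) to the later (September 4, 1821):
July 1821: 31 − 17 = 14 days remain.
Then August (31): 31 days.
September 1–4, 1821: 4 days.
Total: 14 + 31 + 4 = 49 days.
49 is a multiple of 7, so July 17, 1821 falls on the same weekday: Tuesday.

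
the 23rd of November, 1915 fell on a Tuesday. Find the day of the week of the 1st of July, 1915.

Count forward from the earlier date (July 1, 1915) to the later (November 23, 1915):
July 1915: 31 − 1 = 30 days remain.
Then August (31), September (30), October (31): 31 + 30 + 31 = 92 days.
November 1–23, 1915: 23 days.
Total: 30 + 92 + 23 = 145 days.
145 mod 7 = 5, so 5 days before Tuesday is Thursday.

Thursday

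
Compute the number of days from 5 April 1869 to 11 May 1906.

13549

From April 5, 1869 to April 5, 1906: 37 years, of which 8 contain a Feb 29 — 29×365 + 8×366 = 13513 days.
(1900 is not a leap year (divisible by 100 but not 400).)
April 1906: 30 − 5 = 25 days remain.
May 1–11, 1906: 11 days.
Residual: 36 days.
Total: 13549 days.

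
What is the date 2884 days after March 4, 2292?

January 26, 2300

Count 2884 days after March 4, 2292:
Day-of-year of March 4, 2292: 64.
Day-of-year of January 26, 2300: 26.
2292 has 366 days, so 366 − 64 = 302 days remain in 2292.
Full years 2293–2299: 6 common + 1 leap = 6×365 + 1×366 = 2556 days.
Total: 302 + 2556 + 26 = 2884 days.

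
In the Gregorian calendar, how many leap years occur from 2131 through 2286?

Years divisible by 4: 2132, 2136, …, 2284 — 39 in all.
Of these, 2200 is divisible by 100 but not 400, so not leap.
Leap years: 39 − 1 = 38.

38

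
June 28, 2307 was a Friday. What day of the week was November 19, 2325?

Thursday

Day-of-year of June 28, 2307: 179.
Day-of-year of November 19, 2325: 323.
2307 has 365 days, so 365 − 179 = 186 days remain in 2307.
Full years 2308–2324: 12 common + 5 leap = 12×365 + 5×366 = 6210 days.
Total: 186 + 6210 + 323 = 6719 days.
6719 mod 7 = 6, so 6 days after Friday is Thursday.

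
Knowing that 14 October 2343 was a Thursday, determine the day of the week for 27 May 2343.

Thursday

Count forward from the earlier date (May 27, 2343) to the later (October 14, 2343):
May 2343: 31 − 27 = 4 days remain.
Then June (30), July (31), August (31), September (30): 30 + 31 + 31 + 30 = 122 days.
October 1–14, 2343: 14 days.
Total: 4 + 122 + 14 = 140 days.
140 is a multiple of 7, so 27 May 2343 falls on the same weekday: Thursday.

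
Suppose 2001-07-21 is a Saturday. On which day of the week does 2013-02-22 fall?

From July 21, 2001 to July 21, 2012: 11 years, of which 3 contain a Feb 29 — 8×365 + 3×366 = 4018 days.
July 2012: 31 − 21 = 10 days remain.
Then August (31), September (30), October (31), November (30), December (31), January (31): 31 + 30 + 31 + 30 + 31 + 31 = 184 days.
February 1–22, 2013: 22 days (2013 is not a leap year).
Residual: 216 days.
Total: 4234 days.
4234 mod 7 = 6, so 6 days after Saturday is Friday.

Friday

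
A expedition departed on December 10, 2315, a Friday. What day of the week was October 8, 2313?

Count forward from the earlier date (October 8, 2313) to the later (December 10, 2315):
October 8, 2313 → October 8, 2314: 365 days.
October 8, 2314 → October 8, 2315: 365 days.
October 2315: 31 − 8 = 23 days remain.
Then November (30): 30 days.
December 1–10, 2315: 10 days.
Residual: 63 days.
Total: 793 days.
793 mod 7 = 2, so 2 days before Friday is Wednesday.

Wednesday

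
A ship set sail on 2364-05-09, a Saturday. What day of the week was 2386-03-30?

From May 9, 2364 to May 9, 2385: 21 years, of which 5 contain a Feb 29 — 16×365 + 5×366 = 7670 days.
May 2385: 31 − 9 = 22 days remain.
Then 9 full months totalling 273 days.
March 1–30, 2386: 30 days.
Residual: 325 days.
Total: 7995 days.
7995 mod 7 = 1, so 1 day after Saturday is Sunday.

Sunday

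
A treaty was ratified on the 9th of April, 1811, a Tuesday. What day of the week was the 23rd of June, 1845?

Day-of-year of April 9, 1811: 99.
Day-of-year of June 23, 1845: 174.
1811 has 365 days, so 365 − 99 = 266 days remain in 1811.
Full years 1812–1844: 24 common + 9 leap = 24×365 + 9×366 = 12054 days.
Total: 266 + 12054 + 174 = 12494 days.
12494 mod 7 = 6, so 6 days after Tuesday is Monday.

Monday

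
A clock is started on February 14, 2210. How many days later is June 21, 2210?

127

February 2210: 28 − 14 = 14 days remain (2210 is not a leap year, so February has 28 days).
Then March (31), April (30), May (31): 31 + 30 + 31 = 92 days.
June 1–21, 2210: 21 days.
Total: 14 + 92 + 21 = 127 days.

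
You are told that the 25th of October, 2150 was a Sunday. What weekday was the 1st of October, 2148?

Count forward from the earlier date (October 1, 2148) to the later (October 25, 2150):
October 1, 2148 → October 1, 2149: 365 days.
October 1, 2149 → October 1, 2150: 365 days.
Within October 2150: 25 − 1 = 24 days.
Total: 754 days.
754 mod 7 = 5, so 5 days before Sunday is Tuesday.

Tuesday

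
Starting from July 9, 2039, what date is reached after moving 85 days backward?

April 15, 2039

Count 85 days before July 9, 2039:
April 2039: 30 − 15 = 15 days remain.
Then May (31), June (30): 31 + 30 = 61 days.
July 1–9, 2039: 9 days.
Total: 15 + 61 + 9 = 85 days.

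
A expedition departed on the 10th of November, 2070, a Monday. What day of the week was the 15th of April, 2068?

Count forward from the earlier date (April 15, 2068) to the later (November 10, 2070):
April 15, 2068 → April 15, 2069: 365 days.
April 15, 2069 → April 15, 2070: 365 days.
April 2070: 30 − 15 = 15 days remain.
Then May (31), June (30), July (31), August (31), September (30), October (31): 31 + 30 + 31 + 31 + 30 + 31 = 184 days.
November 1–10, 2070: 10 days.
Residual: 209 days.
Total: 939 days.
939 mod 7 = 1, so 1 day before Monday is Sunday.

Sunday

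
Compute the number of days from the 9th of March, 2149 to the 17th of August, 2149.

March 2149: 31 − 9 = 22 days remain.
Then April (30), May (31), June (30), July (31): 30 + 31 + 30 + 31 = 122 days.
August 1–17, 2149: 17 days.
Total: 22 + 122 + 17 = 161 days.

161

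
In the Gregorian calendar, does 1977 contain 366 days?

1977 is not a leap year.

No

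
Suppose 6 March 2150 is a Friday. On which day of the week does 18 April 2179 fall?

From March 6, 2150 to March 6, 2179: 29 years, of which 7 contain a Feb 29 — 22×365 + 7×366 = 10592 days.
March 2179: 31 − 6 = 25 days remain.
April 1–18, 2179: 18 days.
Residual: 43 days.
Total: 10635 days.
10635 mod 7 = 2, so 2 days after Friday is Sunday.

Sunday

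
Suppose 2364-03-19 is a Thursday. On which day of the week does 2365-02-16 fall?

Tuesday

March 2364: 31 − 19 = 12 days remain.
Then 10 full months totalling 306 days.
February 1–16, 2365: 16 days (2365 is not a leap year).
Total: 12 + 306 + 16 = 334 days.
334 mod 7 = 5, so 5 days after Thursday is Tuesday.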